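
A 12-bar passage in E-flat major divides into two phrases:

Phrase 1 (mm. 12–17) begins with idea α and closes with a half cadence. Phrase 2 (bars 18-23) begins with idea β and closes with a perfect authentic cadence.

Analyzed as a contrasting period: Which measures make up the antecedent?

The antecedent is the phrase ending with the weaker cadence (half cadence, phrase 1) and the consequent the one ending more conclusively (perfect authentic cadence, phrase 2); the antecedent is mm. 12–17.

measures 12–17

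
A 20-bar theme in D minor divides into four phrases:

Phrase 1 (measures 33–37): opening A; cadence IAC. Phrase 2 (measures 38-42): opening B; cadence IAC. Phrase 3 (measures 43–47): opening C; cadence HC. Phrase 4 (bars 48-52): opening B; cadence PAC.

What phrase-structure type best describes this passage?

contrasting double period

Four phrases in two halves: the first half (bars 33–42) ends with an imperfect authentic cadence, the second (mm. 43-52) with a perfect authentic cadence — a large antecedent–consequent pair, i.e. a double period.
Phrase 3 begins with different material from phrase 1, making it contrasting.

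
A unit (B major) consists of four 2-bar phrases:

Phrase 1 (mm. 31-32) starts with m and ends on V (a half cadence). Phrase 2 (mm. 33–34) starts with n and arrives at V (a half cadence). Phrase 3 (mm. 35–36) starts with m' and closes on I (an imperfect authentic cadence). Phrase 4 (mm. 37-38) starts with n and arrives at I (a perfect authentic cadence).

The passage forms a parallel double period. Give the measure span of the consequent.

In a double period the four phrases pair into a large antecedent (phrases 1–2, ending half cadence) and a large consequent (phrases 3–4, ending perfect authentic cadence). The consequent spans measures 35–38.

measures 35–38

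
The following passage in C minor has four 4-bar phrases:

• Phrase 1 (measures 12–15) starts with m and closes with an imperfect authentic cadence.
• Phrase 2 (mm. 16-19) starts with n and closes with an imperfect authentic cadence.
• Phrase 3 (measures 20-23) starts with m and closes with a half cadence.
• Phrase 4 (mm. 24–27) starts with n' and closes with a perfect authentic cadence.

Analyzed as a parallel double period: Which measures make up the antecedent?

In a double period the four phrases pair into a large antecedent (phrases 1–2, ending imperfect authentic cadence) and a large consequent (phrases 3–4, ending perfect authentic cadence). The antecedent spans measures 12–19.

measures 12–19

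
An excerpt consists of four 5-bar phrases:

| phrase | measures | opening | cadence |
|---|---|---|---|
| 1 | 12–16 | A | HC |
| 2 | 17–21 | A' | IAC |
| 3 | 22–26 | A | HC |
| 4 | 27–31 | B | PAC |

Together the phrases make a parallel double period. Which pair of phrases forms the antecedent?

phrases 1 and 2

In a double period the first pair of phrases (ending imperfect authentic cadence) is the large antecedent and the second pair (ending perfect authentic cadence) is the large consequent; the antecedent is phrases 1 and 2.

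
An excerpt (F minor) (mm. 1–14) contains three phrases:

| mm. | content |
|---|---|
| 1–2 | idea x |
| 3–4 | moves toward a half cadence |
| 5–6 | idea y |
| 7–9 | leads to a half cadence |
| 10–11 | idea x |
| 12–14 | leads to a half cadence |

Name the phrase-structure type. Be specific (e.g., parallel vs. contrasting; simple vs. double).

The final phrase closes with a half cadence, which is not stronger than the preceding half cadence; the 3 phrases lack an overall antecedent–consequent design and so form a phrase group.

phrase group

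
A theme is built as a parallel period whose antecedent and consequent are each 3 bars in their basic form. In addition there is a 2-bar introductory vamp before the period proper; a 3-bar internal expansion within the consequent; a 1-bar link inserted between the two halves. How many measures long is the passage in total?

12 measures

Basic parallel period: 3 + 3 = 6 bars.
6 (basic form) + 2 (introduction) + 3 (internal expansion) + 1 (link) = 12.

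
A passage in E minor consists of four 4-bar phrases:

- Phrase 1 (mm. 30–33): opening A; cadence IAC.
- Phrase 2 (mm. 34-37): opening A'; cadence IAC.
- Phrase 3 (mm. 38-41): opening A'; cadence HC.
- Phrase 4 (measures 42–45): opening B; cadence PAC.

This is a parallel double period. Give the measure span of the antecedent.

measures 30–37

In a double period the first pair of phrases (ending imperfect authentic cadence) is the large antecedent and the second pair (ending perfect authentic cadence) is the large consequent; the antecedent is measures 30–37.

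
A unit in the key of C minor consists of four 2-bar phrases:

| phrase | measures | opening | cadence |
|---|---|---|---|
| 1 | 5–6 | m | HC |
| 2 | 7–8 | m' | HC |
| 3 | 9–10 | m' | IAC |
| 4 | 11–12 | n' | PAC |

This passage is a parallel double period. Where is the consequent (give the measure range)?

In a double period the four phrases pair into a large antecedent (phrases 1–2, ending half cadence) and a large consequent (phrases 3–4, ending perfect authentic cadence). The consequent spans mm. 9–12.

measures 9–12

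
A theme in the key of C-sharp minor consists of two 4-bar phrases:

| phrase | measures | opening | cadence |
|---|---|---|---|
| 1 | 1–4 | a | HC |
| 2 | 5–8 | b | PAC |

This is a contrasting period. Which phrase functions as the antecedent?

phrase 1

The phrase ending with the weaker cadence (half cadence) is the antecedent; the one ending more conclusively (perfect authentic cadence) is the consequent. The antecedent is phrase 1.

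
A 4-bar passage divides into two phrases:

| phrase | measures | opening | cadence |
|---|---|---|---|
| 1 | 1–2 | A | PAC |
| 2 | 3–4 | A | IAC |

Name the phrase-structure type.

The second phrase closes with an imperfect authentic cadence, which is not stronger than the first phrase's perfect authentic cadence; without a weak→strong cadential pair there is no antecedent–consequent relationship, so this is a phrase group rather than a period.

phrase group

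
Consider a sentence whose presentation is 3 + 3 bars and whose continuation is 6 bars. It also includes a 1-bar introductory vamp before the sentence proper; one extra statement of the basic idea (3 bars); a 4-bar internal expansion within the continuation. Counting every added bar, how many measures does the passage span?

Basic sentence: 3 + 3 + 6 = 12 bars.
12 (basic form) + 1 (introduction) + 3 (extra statement) + 4 (internal expansion) = 20.

20 measures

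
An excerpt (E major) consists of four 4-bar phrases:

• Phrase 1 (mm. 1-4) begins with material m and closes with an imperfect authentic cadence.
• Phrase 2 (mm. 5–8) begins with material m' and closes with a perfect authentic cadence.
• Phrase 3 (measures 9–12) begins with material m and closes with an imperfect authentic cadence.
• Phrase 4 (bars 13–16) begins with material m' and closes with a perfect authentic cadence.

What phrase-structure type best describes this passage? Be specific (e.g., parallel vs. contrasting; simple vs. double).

repeated period

The cadence pattern IAC–PAC–IAC–PAC is weak–strong twice, and phrases 3–4 restate phrases 1–2: a period heard twice, not a double period (which would end weakly at phrase 2).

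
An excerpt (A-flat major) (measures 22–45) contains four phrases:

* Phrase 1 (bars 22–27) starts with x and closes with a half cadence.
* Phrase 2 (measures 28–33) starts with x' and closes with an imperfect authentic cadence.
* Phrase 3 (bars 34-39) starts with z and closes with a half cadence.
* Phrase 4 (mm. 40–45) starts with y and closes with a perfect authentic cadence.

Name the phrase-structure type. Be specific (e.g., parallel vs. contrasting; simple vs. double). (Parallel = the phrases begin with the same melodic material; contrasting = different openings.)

Four phrases in two halves: the first half (mm. 22–33) ends with an imperfect authentic cadence, the second (measures 34-45) with a perfect authentic cadence — a large antecedent–consequent pair, i.e. a double period.
Phrase 3 begins with different material from phrase 1, making it contrasting.

contrasting double period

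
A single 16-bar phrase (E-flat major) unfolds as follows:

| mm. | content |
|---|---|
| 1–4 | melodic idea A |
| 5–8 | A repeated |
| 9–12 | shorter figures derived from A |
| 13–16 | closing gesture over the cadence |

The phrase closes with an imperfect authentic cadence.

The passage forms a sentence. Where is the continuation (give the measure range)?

After the presentation (bars 1-8), the continuation covers the fragmentation through the cadence: mm. 9–16.

measures 9–16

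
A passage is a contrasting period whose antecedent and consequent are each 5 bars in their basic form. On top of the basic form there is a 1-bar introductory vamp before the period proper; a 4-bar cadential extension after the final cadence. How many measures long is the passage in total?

15 measures

Basic contrasting period: 5 + 5 = 10 bars.
10 (basic form) + 1 (introduction) + 4 (cadential extension) = 15.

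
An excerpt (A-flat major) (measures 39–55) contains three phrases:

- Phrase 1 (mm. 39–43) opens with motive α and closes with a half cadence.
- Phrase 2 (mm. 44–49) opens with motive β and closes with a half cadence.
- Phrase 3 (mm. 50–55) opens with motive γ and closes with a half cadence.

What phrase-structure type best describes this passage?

phrase group

The final phrase closes with a half cadence, which is not stronger than the preceding half cadence; the 3 phrases lack an overall antecedent–consequent design and so form a phrase group.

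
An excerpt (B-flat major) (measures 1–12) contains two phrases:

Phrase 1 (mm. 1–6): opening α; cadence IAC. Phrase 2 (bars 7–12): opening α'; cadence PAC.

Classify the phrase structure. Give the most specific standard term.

Phrase 1 ends with an imperfect authentic cadence (weaker) and phrase 2 with a perfect authentic cadence (stronger): antecedent + consequent = a period.
The two phrases open with the same material (α / α'), so the period is parallel.

parallel period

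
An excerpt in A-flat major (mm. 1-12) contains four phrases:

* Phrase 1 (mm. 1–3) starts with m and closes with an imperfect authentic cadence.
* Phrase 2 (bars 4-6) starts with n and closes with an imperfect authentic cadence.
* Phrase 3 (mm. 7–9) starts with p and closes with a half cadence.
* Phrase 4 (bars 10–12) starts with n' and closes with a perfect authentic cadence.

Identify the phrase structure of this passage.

Four phrases in two halves: the first half (bars 1–6) ends with an imperfect authentic cadence, the second (measures 7–12) with a perfect authentic cadence — a large antecedent–consequent pair, i.e. a double period.
Phrase 3 begins with different material from phrase 1, making it contrasting.

contrasting double period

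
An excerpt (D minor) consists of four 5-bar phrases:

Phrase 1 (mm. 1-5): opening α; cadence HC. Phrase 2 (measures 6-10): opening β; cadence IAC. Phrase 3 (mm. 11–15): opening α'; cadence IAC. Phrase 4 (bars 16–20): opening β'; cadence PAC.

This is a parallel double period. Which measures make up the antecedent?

In a double period the first pair of phrases (ending imperfect authentic cadence) is the large antecedent and the second pair (ending perfect authentic cadence) is the large consequent; the antecedent is measures 1–10.

measures 1–10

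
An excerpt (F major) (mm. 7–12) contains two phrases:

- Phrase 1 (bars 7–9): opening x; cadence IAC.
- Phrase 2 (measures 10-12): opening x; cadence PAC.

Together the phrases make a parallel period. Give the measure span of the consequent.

The phrase ending with the weaker cadence (imperfect authentic cadence) is the antecedent; the one ending more conclusively (perfect authentic cadence) is the consequent. The consequent is measures 10–12.

measures 10–12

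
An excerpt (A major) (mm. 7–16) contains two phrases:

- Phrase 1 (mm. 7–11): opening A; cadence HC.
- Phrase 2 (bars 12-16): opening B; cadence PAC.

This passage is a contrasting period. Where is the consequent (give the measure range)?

The antecedent is the phrase ending with the weaker cadence (half cadence, phrase 1) and the consequent the one ending more conclusively (perfect authentic cadence, phrase 2); the consequent is mm. 12–16.

measures 12–16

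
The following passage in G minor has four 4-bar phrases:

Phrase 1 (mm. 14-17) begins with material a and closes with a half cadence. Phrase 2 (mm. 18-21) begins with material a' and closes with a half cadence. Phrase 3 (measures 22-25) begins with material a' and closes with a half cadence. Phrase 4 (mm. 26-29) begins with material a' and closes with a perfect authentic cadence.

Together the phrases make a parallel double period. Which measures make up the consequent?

measures 22–29

In a double period the first pair of phrases (ending half cadence) is the large antecedent and the second pair (ending perfect authentic cadence) is the large consequent; the consequent is measures 22–29.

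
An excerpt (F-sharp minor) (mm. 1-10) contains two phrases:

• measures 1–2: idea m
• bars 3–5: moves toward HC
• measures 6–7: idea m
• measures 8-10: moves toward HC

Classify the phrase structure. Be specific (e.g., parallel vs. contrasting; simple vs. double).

repeated phrase

Both phrases have the same opening (m) and the same cadence (half cadence): the second is a restatement, not a consequent, so this is a repeated phrase rather than a period.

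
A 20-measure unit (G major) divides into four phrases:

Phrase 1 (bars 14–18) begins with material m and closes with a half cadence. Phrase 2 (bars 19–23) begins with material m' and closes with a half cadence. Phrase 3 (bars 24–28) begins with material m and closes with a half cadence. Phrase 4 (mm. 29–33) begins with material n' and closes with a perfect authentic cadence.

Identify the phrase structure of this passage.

Four phrases in two halves: the first half (mm. 14-23) ends with a half cadence, the second (bars 24–33) with a perfect authentic cadence — a large antecedent–consequent pair, i.e. a double period.
Phrase 3 begins with the same material as phrase 1, making it parallel.

parallel double period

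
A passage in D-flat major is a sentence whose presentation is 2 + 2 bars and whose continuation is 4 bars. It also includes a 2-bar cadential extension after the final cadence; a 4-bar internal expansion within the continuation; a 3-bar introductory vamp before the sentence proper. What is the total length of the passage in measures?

17 measures

Basic sentence: 2 + 2 + 4 = 8 bars.
8 (basic form) + 2 (cadential extension) + 4 (internal expansion) + 3 (introduction) = 17.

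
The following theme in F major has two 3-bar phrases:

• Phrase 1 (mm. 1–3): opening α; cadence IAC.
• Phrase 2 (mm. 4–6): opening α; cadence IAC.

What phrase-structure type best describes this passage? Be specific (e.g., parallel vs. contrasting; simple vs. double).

Both phrases have the same opening (α) and the same cadence (imperfect authentic cadence): the second is a restatement, not a consequent, so this is a repeated phrase rather than a period.

repeated phrase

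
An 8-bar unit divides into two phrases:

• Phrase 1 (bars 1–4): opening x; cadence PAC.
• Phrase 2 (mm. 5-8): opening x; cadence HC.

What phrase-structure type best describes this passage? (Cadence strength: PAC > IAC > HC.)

phrase group

The second phrase closes with a half cadence, which is not stronger than the first phrase's perfect authentic cadence; without a weak→strong cadential pair there is no antecedent–consequent relationship, so this is a phrase group rather than a period.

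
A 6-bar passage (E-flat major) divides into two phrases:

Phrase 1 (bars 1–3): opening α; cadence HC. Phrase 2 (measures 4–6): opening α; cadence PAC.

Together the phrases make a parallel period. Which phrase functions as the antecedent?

The phrase ending with the weaker cadence (half cadence) is the antecedent; the one ending more conclusively (perfect authentic cadence) is the consequent. The antecedent is phrase 1.

phrase 1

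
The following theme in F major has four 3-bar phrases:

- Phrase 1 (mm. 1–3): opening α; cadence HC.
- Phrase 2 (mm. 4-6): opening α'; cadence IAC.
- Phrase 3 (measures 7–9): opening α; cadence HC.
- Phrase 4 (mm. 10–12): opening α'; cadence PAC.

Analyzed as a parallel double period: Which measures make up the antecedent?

In a double period the four phrases pair into a large antecedent (phrases 1–2, ending imperfect authentic cadence) and a large consequent (phrases 3–4, ending perfect authentic cadence). The antecedent spans mm. 1–6.

measures 1–6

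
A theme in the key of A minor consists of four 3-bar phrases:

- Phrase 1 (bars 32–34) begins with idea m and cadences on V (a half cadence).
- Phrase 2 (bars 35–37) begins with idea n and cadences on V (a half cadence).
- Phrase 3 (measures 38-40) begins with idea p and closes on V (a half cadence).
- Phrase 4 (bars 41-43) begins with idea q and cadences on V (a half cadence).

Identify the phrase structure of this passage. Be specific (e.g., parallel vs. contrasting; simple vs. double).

phrase group

Phrase 4 ends with a half cadence, no stronger than phrase 2's half cadence, so the four phrases do not form a double period; nor do phrases 3–4 duplicate 1–2, so it is not a repeated period. With no phrase reaching a conclusive cadence, the passage is a phrase group.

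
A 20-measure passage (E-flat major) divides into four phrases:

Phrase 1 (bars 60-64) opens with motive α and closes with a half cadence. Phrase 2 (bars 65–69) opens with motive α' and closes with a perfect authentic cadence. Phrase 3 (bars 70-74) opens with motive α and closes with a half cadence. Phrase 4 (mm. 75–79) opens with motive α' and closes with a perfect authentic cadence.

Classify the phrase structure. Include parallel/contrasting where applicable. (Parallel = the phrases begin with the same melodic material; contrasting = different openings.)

repeated period

The cadence pattern HC–PAC–HC–PAC is weak–strong twice, and phrases 3–4 restate phrases 1–2: a period heard twice, not a double period (which would end weakly at phrase 2).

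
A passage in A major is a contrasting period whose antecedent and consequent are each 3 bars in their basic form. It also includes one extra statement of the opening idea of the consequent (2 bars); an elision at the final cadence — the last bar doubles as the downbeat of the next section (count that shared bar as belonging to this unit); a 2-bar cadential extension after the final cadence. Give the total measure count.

10 measures

Basic contrasting period: 3 + 3 = 6 bars.
6 (basic form) + 2 (extra statement) + 2 (cadential extension) = 10.
The elision shares a bar with the next section but does not change this unit's count.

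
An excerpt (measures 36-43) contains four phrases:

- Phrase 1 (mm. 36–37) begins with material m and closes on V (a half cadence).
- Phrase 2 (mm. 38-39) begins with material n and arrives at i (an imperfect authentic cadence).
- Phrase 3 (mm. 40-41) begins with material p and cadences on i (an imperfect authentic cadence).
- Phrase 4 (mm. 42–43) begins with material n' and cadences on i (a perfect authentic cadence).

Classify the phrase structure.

contrasting double period

Four phrases in two halves: the first half (bars 36-39) ends with an imperfect authentic cadence, the second (mm. 40–43) with a perfect authentic cadence — a large antecedent–consequent pair, i.e. a double period.
Phrase 3 begins with different material from phrase 1, making it contrasting.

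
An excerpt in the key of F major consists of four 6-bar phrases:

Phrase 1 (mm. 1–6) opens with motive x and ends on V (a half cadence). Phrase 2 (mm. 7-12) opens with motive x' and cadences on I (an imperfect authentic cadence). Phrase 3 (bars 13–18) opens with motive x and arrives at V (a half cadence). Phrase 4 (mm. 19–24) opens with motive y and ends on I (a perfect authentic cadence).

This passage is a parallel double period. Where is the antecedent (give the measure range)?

measures 1–12

In a double period the four phrases pair into a large antecedent (phrases 1–2, ending imperfect authentic cadence) and a large consequent (phrases 3–4, ending perfect authentic cadence). The antecedent spans bars 1–12.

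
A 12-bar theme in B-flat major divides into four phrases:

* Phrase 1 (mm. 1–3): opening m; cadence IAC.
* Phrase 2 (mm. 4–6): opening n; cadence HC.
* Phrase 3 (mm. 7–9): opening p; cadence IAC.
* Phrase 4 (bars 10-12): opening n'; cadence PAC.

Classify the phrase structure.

Four phrases in two halves: the first half (mm. 1–6) ends with a half cadence, the second (measures 7–12) with a perfect authentic cadence — a large antecedent–consequent pair, i.e. a double period.
Phrase 3 begins with different material from phrase 1, making it contrasting.

contrasting double period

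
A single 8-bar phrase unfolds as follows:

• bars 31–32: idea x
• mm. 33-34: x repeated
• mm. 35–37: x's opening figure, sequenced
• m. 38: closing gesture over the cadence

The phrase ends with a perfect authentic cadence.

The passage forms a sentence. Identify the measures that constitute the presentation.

The presentation of a sentence is the basic idea (mm. 31–32) plus its repetition (measures 33–34); the presentation is therefore mm. 31-34.

measures 31–34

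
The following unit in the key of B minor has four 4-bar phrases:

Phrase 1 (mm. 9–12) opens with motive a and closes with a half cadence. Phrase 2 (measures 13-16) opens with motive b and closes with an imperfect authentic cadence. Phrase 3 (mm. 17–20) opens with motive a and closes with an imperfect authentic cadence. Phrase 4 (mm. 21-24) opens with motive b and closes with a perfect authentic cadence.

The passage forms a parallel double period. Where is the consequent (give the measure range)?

measures 17–24

In a double period the four phrases pair into a large antecedent (phrases 1–2, ending imperfect authentic cadence) and a large consequent (phrases 3–4, ending perfect authentic cadence). The consequent spans measures 17-24.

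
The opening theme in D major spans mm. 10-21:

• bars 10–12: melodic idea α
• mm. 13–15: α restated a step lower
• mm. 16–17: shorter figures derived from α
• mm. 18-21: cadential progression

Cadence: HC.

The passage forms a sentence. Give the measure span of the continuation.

measures 16–21

After the presentation (mm. 10-15), the continuation covers the fragmentation through the cadence: measures 16–21.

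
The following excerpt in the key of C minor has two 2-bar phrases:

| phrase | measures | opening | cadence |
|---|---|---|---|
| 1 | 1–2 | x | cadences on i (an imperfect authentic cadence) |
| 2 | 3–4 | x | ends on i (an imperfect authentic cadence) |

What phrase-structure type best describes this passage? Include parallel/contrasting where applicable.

Both phrases have the same opening (x) and the same cadence (imperfect authentic cadence): the second is a restatement, not a consequent, so this is a repeated phrase rather than a period.

repeated phrase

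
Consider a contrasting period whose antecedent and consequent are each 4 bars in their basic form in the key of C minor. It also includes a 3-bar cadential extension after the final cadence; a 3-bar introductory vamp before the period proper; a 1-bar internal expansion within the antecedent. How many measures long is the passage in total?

15 measures

Basic contrasting period: 4 + 4 = 8 bars.
8 (basic form) + 3 (cadential extension) + 3 (introduction) + 1 (internal expansion) = 15.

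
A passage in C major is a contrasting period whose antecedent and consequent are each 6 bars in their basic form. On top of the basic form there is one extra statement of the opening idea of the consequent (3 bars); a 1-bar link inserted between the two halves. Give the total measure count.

Basic contrasting period: 6 + 6 = 12 bars.
12 (basic form) + 3 (extra statement) + 1 (link) = 16.

16 measures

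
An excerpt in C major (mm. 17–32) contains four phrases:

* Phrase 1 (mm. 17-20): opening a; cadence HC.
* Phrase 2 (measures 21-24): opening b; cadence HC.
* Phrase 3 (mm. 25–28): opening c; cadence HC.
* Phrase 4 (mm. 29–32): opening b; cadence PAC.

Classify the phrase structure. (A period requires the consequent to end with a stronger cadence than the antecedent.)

Four phrases in two halves: the first half (bars 17–24) ends with a half cadence, the second (mm. 25–32) with a perfect authentic cadence — a large antecedent–consequent pair, i.e. a double period.
Phrase 3 begins with different material from phrase 1, making it contrasting.

contrasting double period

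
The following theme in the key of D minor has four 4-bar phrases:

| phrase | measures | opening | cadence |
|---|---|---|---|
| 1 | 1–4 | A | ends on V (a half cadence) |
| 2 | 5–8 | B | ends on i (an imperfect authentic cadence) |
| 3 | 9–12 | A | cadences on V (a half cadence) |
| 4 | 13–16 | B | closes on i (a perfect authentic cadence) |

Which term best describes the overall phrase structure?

parallel double period

Four phrases in two halves: the first half (mm. 1–8) ends with an imperfect authentic cadence, the second (bars 9–16) with a perfect authentic cadence — a large antecedent–consequent pair, i.e. a double period.
Phrase 3 begins with the same material as phrase 1, making it parallel.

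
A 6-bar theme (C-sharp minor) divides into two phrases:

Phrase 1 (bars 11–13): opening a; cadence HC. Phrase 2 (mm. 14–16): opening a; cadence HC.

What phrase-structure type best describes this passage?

repeated phrase

Both phrases have the same opening (a) and the same cadence (half cadence): the second is a restatement, not a consequent, so this is a repeated phrase rather than a period.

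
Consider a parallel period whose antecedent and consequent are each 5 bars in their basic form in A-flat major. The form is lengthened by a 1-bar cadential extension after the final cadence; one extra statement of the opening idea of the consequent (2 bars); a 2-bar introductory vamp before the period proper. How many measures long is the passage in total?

Basic parallel period: 5 + 5 = 10 bars.
10 (basic form) + 1 (cadential extension) + 2 (extra statement) + 2 (introduction) = 15.

15 measures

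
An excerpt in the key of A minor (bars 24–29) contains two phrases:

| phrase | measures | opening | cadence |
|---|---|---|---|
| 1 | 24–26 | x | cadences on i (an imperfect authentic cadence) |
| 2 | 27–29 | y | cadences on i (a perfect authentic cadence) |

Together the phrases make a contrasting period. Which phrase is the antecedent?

The phrase ending with the weaker cadence (imperfect authentic cadence) is the antecedent; the one ending more conclusively (perfect authentic cadence) is the consequent. The antecedent is phrase 1.

phrase 1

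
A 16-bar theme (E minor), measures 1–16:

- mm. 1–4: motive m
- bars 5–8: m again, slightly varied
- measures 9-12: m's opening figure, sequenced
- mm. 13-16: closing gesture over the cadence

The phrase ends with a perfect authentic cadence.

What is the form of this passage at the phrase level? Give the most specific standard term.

sentence

Basic idea (mm. 1–4) + its repetition (measures 5–8) form the presentation; fragmentation and cadence (bars 9-16) form the continuation — the 16-bar whole is a sentence.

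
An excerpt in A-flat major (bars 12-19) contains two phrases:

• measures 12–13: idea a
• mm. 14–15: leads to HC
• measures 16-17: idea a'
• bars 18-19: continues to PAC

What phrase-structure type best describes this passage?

Phrase 1 ends with a half cadence (weaker) and phrase 2 with a perfect authentic cadence (stronger): antecedent + consequent = a period.
The two phrases open with the same material (a / a'), so the period is parallel.

parallel period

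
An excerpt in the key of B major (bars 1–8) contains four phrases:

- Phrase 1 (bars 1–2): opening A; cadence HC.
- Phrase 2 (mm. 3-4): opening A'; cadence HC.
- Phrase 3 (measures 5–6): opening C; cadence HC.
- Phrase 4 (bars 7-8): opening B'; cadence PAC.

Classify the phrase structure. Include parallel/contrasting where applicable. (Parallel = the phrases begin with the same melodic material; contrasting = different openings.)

contrasting double period

Four phrases in two halves: the first half (measures 1–4) ends with a half cadence, the second (mm. 5–8) with a perfect authentic cadence — a large antecedent–consequent pair, i.e. a double period.
Phrase 3 begins with different material from phrase 1, making it contrasting.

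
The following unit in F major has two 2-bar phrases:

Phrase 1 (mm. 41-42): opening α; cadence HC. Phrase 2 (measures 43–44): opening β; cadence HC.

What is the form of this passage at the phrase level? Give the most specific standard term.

phrase group

The second phrase closes with a half cadence, which is not stronger than the first phrase's half cadence; without a weak→strong cadential pair there is no antecedent–consequent relationship, so this is a phrase group rather than a period.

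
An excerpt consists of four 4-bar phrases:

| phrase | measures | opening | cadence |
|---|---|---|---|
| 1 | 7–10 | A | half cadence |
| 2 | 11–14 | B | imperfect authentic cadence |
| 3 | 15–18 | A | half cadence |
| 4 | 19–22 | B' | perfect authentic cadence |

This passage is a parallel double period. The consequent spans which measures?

measures 15–22

In a double period the four phrases pair into a large antecedent (phrases 1–2, ending imperfect authentic cadence) and a large consequent (phrases 3–4, ending perfect authentic cadence). The consequent spans mm. 15–22.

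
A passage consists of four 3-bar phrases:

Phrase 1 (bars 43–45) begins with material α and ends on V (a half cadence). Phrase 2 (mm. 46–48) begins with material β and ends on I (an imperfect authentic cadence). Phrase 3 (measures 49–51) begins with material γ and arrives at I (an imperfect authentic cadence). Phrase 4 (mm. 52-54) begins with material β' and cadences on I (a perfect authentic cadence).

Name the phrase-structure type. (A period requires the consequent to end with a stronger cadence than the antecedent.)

Four phrases in two halves: the first half (measures 43-48) ends with an imperfect authentic cadence, the second (measures 49–54) with a perfect authentic cadence — a large antecedent–consequent pair, i.e. a double period.
Phrase 3 begins with different material from phrase 1, making it contrasting.

contrasting double period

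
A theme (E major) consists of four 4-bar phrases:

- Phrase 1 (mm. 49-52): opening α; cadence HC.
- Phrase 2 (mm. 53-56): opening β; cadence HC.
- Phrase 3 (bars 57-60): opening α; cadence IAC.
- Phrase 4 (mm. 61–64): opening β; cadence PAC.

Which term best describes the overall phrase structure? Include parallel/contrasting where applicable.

Four phrases in two halves: the first half (mm. 49–56) ends with a half cadence, the second (measures 57-64) with a perfect authentic cadence — a large antecedent–consequent pair, i.e. a double period.
Phrase 3 begins with the same material as phrase 1, making it parallel.

parallel double period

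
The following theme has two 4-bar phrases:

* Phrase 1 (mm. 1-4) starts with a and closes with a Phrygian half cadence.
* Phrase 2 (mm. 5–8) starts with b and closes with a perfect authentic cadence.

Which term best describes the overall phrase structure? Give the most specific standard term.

contrasting period

Phrase 1 ends with a Phrygian half cadence (weaker) and phrase 2 with a perfect authentic cadence (stronger): antecedent + consequent = a period.
The two phrases open with different material (a / b), so the period is contrasting.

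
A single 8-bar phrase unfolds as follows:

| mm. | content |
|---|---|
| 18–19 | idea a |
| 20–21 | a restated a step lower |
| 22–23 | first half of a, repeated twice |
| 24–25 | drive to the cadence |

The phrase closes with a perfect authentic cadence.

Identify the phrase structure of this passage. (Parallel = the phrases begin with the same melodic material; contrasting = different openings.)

sentence

Basic idea (measures 18–19) + its repetition (mm. 20-21) form the presentation; fragmentation and cadence (mm. 22-25) form the continuation — the 8-bar whole is a sentence.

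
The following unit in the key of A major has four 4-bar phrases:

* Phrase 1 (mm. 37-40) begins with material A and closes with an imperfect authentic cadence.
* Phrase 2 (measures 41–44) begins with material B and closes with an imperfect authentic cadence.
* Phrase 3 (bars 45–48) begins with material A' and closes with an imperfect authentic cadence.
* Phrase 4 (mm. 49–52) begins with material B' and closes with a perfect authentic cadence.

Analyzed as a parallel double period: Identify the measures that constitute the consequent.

measures 45–52

In a double period the four phrases pair into a large antecedent (phrases 1–2, ending imperfect authentic cadence) and a large consequent (phrases 3–4, ending perfect authentic cadence). The consequent spans bars 45–52.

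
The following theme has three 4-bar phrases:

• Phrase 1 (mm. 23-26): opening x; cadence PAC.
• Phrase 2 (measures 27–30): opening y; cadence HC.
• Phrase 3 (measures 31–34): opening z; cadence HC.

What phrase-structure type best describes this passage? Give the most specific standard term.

The final phrase closes with a half cadence, which is not stronger than the preceding half cadence; the 3 phrases lack an overall antecedent–consequent design and so form a phrase group.

phrase group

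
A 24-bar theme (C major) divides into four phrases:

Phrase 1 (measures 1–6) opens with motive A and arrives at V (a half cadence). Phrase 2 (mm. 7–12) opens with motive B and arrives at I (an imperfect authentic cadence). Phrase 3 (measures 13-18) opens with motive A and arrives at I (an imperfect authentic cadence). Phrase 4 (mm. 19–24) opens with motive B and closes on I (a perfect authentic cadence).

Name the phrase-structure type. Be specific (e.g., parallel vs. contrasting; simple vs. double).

Four phrases in two halves: the first half (mm. 1–12) ends with an imperfect authentic cadence, the second (mm. 13–24) with a perfect authentic cadence — a large antecedent–consequent pair, i.e. a double period.
Phrase 3 begins with the same material as phrase 1, making it parallel.

parallel double period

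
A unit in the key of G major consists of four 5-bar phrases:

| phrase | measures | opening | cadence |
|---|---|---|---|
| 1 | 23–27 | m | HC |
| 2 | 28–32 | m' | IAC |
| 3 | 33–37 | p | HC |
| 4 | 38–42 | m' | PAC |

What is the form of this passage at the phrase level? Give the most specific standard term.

contrasting double period

Four phrases in two halves: the first half (bars 23–32) ends with an imperfect authentic cadence, the second (measures 33-42) with a perfect authentic cadence — a large antecedent–consequent pair, i.e. a double period.
Phrase 3 begins with different material from phrase 1, making it contrasting.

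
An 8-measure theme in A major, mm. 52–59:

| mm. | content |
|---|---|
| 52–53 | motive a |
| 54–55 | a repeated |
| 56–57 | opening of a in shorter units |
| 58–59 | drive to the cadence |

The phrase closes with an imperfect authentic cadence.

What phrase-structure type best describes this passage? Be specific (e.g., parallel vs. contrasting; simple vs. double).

sentence

Basic idea (bars 52–53) + its repetition (measures 54–55) form the presentation; fragmentation and cadence (mm. 56–59) form the continuation — the 8-bar whole is a sentence.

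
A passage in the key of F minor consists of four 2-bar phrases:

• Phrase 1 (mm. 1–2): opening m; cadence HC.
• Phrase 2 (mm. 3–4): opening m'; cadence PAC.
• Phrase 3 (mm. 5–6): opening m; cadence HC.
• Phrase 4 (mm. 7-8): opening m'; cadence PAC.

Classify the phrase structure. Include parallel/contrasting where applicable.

The cadence pattern HC–PAC–HC–PAC is weak–strong twice, and phrases 3–4 restate phrases 1–2: a period heard twice, not a double period (which would end weakly at phrase 2).

repeated period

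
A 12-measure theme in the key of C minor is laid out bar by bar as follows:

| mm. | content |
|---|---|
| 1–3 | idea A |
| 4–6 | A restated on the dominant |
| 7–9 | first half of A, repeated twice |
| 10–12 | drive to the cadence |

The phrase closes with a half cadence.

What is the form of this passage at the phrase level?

sentence

Basic idea (measures 1–3) + its repetition (measures 4–6) form the presentation; fragmentation and cadence (bars 7–12) form the continuation — the 12-bar whole is a sentence.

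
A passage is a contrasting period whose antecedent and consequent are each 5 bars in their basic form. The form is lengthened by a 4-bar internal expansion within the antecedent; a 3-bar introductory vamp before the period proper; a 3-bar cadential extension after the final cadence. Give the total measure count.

20 measures

Basic contrasting period: 5 + 5 = 10 bars.
10 (basic form) + 4 (internal expansion) + 3 (introduction) + 3 (cadential extension) = 20.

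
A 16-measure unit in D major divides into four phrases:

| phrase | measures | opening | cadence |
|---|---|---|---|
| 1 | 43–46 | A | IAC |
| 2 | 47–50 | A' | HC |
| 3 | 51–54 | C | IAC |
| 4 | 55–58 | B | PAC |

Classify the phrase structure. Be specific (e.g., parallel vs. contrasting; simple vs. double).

contrasting double period

Four phrases in two halves: the first half (mm. 43–50) ends with a half cadence, the second (mm. 51–58) with a perfect authentic cadence — a large antecedent–consequent pair, i.e. a double period.
Phrase 3 begins with different material from phrase 1, making it contrasting.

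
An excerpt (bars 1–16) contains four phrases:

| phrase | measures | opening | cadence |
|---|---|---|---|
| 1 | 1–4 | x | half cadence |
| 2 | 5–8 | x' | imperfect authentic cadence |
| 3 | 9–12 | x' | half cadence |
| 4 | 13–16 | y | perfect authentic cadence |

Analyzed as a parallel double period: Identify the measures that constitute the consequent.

In a double period the four phrases pair into a large antecedent (phrases 1–2, ending imperfect authentic cadence) and a large consequent (phrases 3–4, ending perfect authentic cadence). The consequent spans mm. 9–16.

measures 9–16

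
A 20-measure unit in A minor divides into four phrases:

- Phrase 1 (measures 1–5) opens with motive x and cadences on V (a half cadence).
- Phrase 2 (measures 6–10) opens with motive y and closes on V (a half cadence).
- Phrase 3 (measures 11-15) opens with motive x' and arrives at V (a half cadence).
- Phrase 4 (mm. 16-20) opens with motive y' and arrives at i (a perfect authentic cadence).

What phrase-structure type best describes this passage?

parallel double period

Four phrases in two halves: the first half (bars 1-10) ends with a half cadence, the second (measures 11-20) with a perfect authentic cadence — a large antecedent–consequent pair, i.e. a double period.
Phrase 3 begins with the same material as phrase 1, making it parallel.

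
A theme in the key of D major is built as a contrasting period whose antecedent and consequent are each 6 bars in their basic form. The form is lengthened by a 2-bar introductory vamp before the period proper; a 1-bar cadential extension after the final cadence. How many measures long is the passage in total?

15 measures

Basic contrasting period: 6 + 6 = 12 bars.
12 (basic form) + 2 (introduction) + 1 (cadential extension) = 15.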